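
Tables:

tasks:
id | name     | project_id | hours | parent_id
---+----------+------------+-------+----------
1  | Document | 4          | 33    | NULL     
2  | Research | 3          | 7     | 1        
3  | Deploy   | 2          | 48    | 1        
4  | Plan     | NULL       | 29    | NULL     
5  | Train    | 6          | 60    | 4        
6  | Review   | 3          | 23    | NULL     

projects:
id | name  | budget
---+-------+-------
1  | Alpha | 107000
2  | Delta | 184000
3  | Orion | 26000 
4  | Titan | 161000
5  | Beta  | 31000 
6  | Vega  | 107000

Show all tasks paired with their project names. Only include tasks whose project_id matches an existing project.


INNER JOIN keeps only tasks rows whose project_id matches an id in projects. Walk through each task:
  - task 1 (Document): project_id=4 -> matches Titan
  - task 2 (Research): project_id=3 -> matches Orion
  - task 3 (Deploy): project_id=2 -> matches Delta
  - task 4 (Plan): project_id=NULL, no match -> dropped
  - task 5 (Train): project_id=6 -> matches Vega
  - task 6 (Review): project_id=3 -> matches Orion
So 1 of 6 rows is dropped.

SQL:
SELECT a.name, b.name AS project
FROM tasks a
INNER JOIN projects b ON a.project_id = b.id

Result:
name     | project
---------+--------
Document | Titan  
Research | Orion  
Deploy   | Delta  
Train    | Vega   
Review   | Orion  


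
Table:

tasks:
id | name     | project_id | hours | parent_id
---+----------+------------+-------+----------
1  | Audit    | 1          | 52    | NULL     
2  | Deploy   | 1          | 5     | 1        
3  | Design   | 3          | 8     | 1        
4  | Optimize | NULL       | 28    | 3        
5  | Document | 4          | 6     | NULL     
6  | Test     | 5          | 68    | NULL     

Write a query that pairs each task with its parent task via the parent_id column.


This is a self-join: tasks is joined to a second copy of itself, matching each row's parent_id to another row's id. Use LEFT JOIN so rows with parent_id=NULL are kept.
  - task 1 (Audit): parent_id=NULL -> NULL
  - task 2 (Deploy): parent_id=1 -> Audit
  - task 3 (Design): parent_id=1 -> Audit
  - task 4 (Optimize): parent_id=3 -> Design
  - task 5 (Document): parent_id=NULL -> NULL
  - task 6 (Test): parent_id=NULL -> NULL

SQL:
SELECT a.name AS item, b.name AS parent
FROM tasks a
LEFT JOIN tasks b ON a.parent_id = b.id

Result:
item     | parent
---------+-------
Audit    | NULL  
Deploy   | Audit 
Design   | Audit 
Optimize | Design
Document | NULL  
Test     | NULL  


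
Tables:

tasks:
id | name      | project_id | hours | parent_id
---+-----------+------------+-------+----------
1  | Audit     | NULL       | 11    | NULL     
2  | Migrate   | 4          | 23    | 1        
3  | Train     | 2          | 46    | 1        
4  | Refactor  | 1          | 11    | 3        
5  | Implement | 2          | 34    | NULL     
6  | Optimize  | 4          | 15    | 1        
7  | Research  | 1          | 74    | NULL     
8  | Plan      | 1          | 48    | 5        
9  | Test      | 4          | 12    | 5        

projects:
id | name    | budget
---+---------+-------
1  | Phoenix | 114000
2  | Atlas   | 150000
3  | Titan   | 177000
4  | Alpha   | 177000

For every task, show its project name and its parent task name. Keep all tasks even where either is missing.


Two LEFT JOINs from the same base table tasks: one to projects via project_id, one to tasks itself via parent_id. Both are LEFT so every task is preserved.
Match against projects:
  - task 1 (Audit): project_id=NULL, no match -> kept with NULL
  - task 2 (Migrate): project_id=4 -> matches Alpha
  - task 3 (Train): project_id=2 -> matches Atlas
  - task 4 (Refactor): project_id=1 -> matches Phoenix
  - task 5 (Implement): project_id=2 -> matches Atlas
  - task 6 (Optimize): project_id=4 -> matches Alpha
  - task 7 (Research): project_id=1 -> matches Phoenix
  - task 8 (Plan): project_id=1 -> matches Phoenix
  - task 9 (Test): project_id=4 -> matches Alpha
Match against tasks (self):
  - task 1 (Audit): parent_id=NULL -> NULL
  - task 2 (Migrate): parent_id=1 -> Audit
  - task 3 (Train): parent_id=1 -> Audit
  - task 4 (Refactor): parent_id=3 -> Train
  - task 5 (Implement): parent_id=NULL -> NULL
  - task 6 (Optimize): parent_id=1 -> Audit
  - task 7 (Research): parent_id=NULL -> NULL
  - task 8 (Plan): parent_id=5 -> Implement
  - task 9 (Test): parent_id=5 -> Implement

SQL:
SELECT a.name, b.name AS project, c.name AS parent
FROM tasks a
LEFT JOIN projects b ON a.project_id = b.id
LEFT JOIN tasks c ON a.parent_id = c.id

Result:
name      | project | parent   
----------+---------+----------
Audit     | NULL    | NULL     
Migrate   | Alpha   | Audit    
Train     | Atlas   | Audit    
Refactor  | Phoenix | Train    
Implement | Atlas   | NULL     
Optimize  | Alpha   | Audit    
Research  | Phoenix | NULL     
Plan      | Phoenix | Implement
Test      | Alpha   | Implement


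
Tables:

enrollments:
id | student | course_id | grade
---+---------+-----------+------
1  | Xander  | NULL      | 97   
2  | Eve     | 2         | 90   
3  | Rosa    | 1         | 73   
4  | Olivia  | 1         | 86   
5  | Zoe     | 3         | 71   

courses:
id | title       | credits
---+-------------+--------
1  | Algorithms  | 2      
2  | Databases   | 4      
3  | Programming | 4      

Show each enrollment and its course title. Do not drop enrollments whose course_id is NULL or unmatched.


LEFT JOIN keeps every row from enrollments (the left table); where course_id has no match in courses, the course columns become NULL. Walk through each enrollment:
  - enrollment 1 (Xander): course_id=NULL, no match -> kept with NULL
  - enrollment 2 (Eve): course_id=2 -> matches Databases
  - enrollment 3 (Rosa): course_id=1 -> matches Algorithms
  - enrollment 4 (Olivia): course_id=1 -> matches Algorithms
  - enrollment 5 (Zoe): course_id=3 -> matches Programming
All 5 rows appear; 1 has NULL course.

SQL:
SELECT a.student, b.title AS course
FROM enrollments a
LEFT JOIN courses b ON a.course_id = b.id

Result:
student | course     
--------+------------
Xander  | NULL       
Eve     | Databases  
Rosa    | Algorithms 
Olivia  | Algorithms 
Zoe     | Programming


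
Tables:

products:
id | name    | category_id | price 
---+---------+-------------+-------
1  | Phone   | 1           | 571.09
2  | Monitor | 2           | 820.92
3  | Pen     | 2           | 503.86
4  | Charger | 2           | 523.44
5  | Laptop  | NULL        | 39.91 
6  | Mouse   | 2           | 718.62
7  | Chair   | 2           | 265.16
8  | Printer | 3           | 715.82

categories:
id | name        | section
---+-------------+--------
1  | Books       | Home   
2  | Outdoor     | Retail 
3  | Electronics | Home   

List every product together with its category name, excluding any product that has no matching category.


INNER JOIN keeps only products rows whose category_id matches an id in categories. Walk through each product:
  - product 1 (Phone): category_id=1 -> matches Books
  - product 2 (Monitor): category_id=2 -> matches Outdoor
  - product 3 (Pen): category_id=2 -> matches Outdoor
  - product 4 (Charger): category_id=2 -> matches Outdoor
  - product 5 (Laptop): category_id=NULL, no match -> dropped
  - product 6 (Mouse): category_id=2 -> matches Outdoor
  - product 7 (Chair): category_id=2 -> matches Outdoor
  - product 8 (Printer): category_id=3 -> matches Electronics
So 1 of 8 rows is dropped.

SQL:
SELECT a.name, b.name AS category
FROM products a
INNER JOIN categories b ON a.category_id = b.id

Result:
name    | category   
--------+------------
Phone   | Books      
Monitor | Outdoor    
Pen     | Outdoor    
Charger | Outdoor    
Mouse   | Outdoor    
Chair   | Outdoor    
Printer | Electronics


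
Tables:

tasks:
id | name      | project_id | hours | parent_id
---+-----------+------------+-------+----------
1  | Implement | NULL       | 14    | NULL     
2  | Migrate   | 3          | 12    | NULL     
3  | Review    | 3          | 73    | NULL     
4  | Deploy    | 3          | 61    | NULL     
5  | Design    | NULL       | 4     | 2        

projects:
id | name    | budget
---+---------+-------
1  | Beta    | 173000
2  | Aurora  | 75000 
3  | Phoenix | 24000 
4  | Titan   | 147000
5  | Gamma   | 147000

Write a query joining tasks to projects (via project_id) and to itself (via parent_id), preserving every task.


Two LEFT JOINs from the same base table tasks: one to projects via project_id, one to tasks itself via parent_id. Both are LEFT so every task is preserved.
Match against projects:
  - task 1 (Implement): project_id=NULL, no match -> kept with NULL
  - task 2 (Migrate): project_id=3 -> matches Phoenix
  - task 3 (Review): project_id=3 -> matches Phoenix
  - task 4 (Deploy): project_id=3 -> matches Phoenix
  - task 5 (Design): project_id=NULL, no match -> kept with NULL
Match against tasks (self):
  - task 1 (Implement): parent_id=NULL -> NULL
  - task 2 (Migrate): parent_id=NULL -> NULL
  - task 3 (Review): parent_id=NULL -> NULL
  - task 4 (Deploy): parent_id=NULL -> NULL
  - task 5 (Design): parent_id=2 -> Migrate

SQL:
SELECT a.name, b.name AS project, c.name AS parent
FROM tasks a
LEFT JOIN projects b ON a.project_id = b.id
LEFT JOIN tasks c ON a.parent_id = c.id

Result:
name      | project | parent 
----------+---------+--------
Implement | NULL    | NULL   
Migrate   | Phoenix | NULL   
Review    | Phoenix | NULL   
Deploy    | Phoenix | NULL   
Design    | NULL    | Migrate


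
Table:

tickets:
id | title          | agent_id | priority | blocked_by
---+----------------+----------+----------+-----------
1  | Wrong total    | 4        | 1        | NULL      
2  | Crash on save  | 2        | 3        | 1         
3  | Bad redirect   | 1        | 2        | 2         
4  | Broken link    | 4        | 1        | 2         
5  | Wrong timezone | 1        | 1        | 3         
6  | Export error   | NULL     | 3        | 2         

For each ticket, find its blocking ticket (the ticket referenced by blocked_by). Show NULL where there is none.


This is a self-join: tickets is joined to a second copy of itself, matching each row's blocked_by to another row's id. Use LEFT JOIN so rows with blocked_by=NULL are kept.
  - ticket 1 (Wrong total): blocked_by=NULL -> NULL
  - ticket 2 (Crash on save): blocked_by=1 -> Wrong total
  - ticket 3 (Bad redirect): blocked_by=2 -> Crash on save
  - ticket 4 (Broken link): blocked_by=2 -> Crash on save
  - ticket 5 (Wrong timezone): blocked_by=3 -> Bad redirect
  - ticket 6 (Export error): blocked_by=2 -> Crash on save

SQL:
SELECT a.title AS item, b.title AS blocked_by
FROM tickets a
LEFT JOIN tickets b ON a.blocked_by = b.id

Result:
item           | blocked_by   
---------------+--------------
Wrong total    | NULL         
Crash on save  | Wrong total  
Bad redirect   | Crash on save
Broken link    | Crash on save
Wrong timezone | Bad redirect 
Export error   | Crash on save


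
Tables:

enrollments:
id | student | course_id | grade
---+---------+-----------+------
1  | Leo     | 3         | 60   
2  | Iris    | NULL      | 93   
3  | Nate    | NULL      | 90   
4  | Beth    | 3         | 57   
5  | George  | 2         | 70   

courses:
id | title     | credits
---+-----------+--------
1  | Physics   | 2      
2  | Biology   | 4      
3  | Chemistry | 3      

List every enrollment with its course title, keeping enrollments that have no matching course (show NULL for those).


LEFT JOIN keeps every row from enrollments (the left table); where course_id has no match in courses, the course columns become NULL. Walk through each enrollment:
  - enrollment 1 (Leo): course_id=3 -> matches Chemistry
  - enrollment 2 (Iris): course_id=NULL, no match -> kept with NULL
  - enrollment 3 (Nate): course_id=NULL, no match -> kept with NULL
  - enrollment 4 (Beth): course_id=3 -> matches Chemistry
  - enrollment 5 (George): course_id=2 -> matches Biology
All 5 rows appear; 2 have NULL course.

SQL:
SELECT a.student, b.title AS course
FROM enrollments a
LEFT JOIN courses b ON a.course_id = b.id

Result:
student | course   
--------+----------
Leo     | Chemistry
Iris    | NULL     
Nate    | NULL     
Beth    | Chemistry
George  | Biology  


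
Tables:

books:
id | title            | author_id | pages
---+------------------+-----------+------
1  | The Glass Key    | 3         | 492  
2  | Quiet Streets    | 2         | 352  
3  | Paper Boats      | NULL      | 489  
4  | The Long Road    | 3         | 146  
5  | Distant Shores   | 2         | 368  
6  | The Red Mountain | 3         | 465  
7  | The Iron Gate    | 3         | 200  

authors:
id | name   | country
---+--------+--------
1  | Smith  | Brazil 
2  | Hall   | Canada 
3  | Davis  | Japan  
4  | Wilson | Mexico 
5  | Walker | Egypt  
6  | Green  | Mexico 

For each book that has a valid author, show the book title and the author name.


INNER JOIN keeps only books rows whose author_id matches an id in authors. Walk through each book:
  - book 1 (The Glass Key): author_id=3 -> matches Davis
  - book 2 (Quiet Streets): author_id=2 -> matches Hall
  - book 3 (Paper Boats): author_id=NULL, no match -> dropped
  - book 4 (The Long Road): author_id=3 -> matches Davis
  - book 5 (Distant Shores): author_id=2 -> matches Hall
  - book 6 (The Red Mountain): author_id=3 -> matches Davis
  - book 7 (The Iron Gate): author_id=3 -> matches Davis
So 1 of 7 rows is dropped.

SQL:
SELECT a.title, b.name AS author
FROM books a
INNER JOIN authors b ON a.author_id = b.id

Result:
title            | author
-----------------+-------
The Glass Key    | Davis 
Quiet Streets    | Hall  
The Long Road    | Davis 
Distant Shores   | Hall  
The Red Mountain | Davis 
The Iron Gate    | Davis 


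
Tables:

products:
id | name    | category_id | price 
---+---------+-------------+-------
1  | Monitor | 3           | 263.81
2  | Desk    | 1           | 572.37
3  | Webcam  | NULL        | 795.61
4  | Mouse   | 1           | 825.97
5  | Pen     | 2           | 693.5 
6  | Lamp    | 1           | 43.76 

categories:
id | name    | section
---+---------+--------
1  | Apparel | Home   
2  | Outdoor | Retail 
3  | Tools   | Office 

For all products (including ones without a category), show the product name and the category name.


LEFT JOIN keeps every row from products (the left table); where category_id has no match in categories, the category columns become NULL. Walk through each product:
  - product 1 (Monitor): category_id=3 -> matches Tools
  - product 2 (Desk): category_id=1 -> matches Apparel
  - product 3 (Webcam): category_id=NULL, no match -> kept with NULL
  - product 4 (Mouse): category_id=1 -> matches Apparel
  - product 5 (Pen): category_id=2 -> matches Outdoor
  - product 6 (Lamp): category_id=1 -> matches Apparel
All 6 rows appear; 1 has NULL category.

SQL:
SELECT a.name, b.name AS category
FROM products a
LEFT JOIN categories b ON a.category_id = b.id

Result:
name    | category
--------+---------
Monitor | Tools   
Desk    | Apparel 
Webcam  | NULL    
Mouse   | Apparel 
Pen     | Outdoor 
Lamp    | Apparel 


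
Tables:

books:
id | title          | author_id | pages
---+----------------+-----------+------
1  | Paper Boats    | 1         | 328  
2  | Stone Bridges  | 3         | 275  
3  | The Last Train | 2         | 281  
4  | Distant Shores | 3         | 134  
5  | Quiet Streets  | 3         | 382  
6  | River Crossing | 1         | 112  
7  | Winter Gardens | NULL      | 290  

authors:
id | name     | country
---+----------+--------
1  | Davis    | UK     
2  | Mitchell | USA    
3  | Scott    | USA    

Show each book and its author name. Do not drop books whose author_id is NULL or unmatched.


LEFT JOIN keeps every row from books (the left table); where author_id has no match in authors, the author columns become NULL. Walk through each book:
  - book 1 (Paper Boats): author_id=1 -> matches Davis
  - book 2 (Stone Bridges): author_id=3 -> matches Scott
  - book 3 (The Last Train): author_id=2 -> matches Mitchell
  - book 4 (Distant Shores): author_id=3 -> matches Scott
  - book 5 (Quiet Streets): author_id=3 -> matches Scott
  - book 6 (River Crossing): author_id=1 -> matches Davis
  - book 7 (Winter Gardens): author_id=NULL, no match -> kept with NULL
All 7 rows appear; 1 has NULL author.

SQL:
SELECT a.title, b.name AS author
FROM books a
LEFT JOIN authors b ON a.author_id = b.id

Result:
title          | author  
---------------+---------
Paper Boats    | Davis   
Stone Bridges  | Scott   
The Last Train | Mitchell
Distant Shores | Scott   
Quiet Streets  | Scott   
River Crossing | Davis   
Winter Gardens | NULL    


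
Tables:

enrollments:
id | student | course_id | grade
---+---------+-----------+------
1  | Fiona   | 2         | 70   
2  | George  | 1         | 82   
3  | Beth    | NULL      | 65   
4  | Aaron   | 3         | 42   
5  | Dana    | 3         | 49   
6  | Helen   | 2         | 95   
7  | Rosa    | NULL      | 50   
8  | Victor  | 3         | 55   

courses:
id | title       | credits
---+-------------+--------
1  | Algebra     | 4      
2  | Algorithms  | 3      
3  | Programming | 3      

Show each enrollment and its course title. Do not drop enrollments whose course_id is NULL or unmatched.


LEFT JOIN keeps every row from enrollments (the left table); where course_id has no match in courses, the course columns become NULL. Walk through each enrollment:
  - enrollment 1 (Fiona): course_id=2 -> matches Algorithms
  - enrollment 2 (George): course_id=1 -> matches Algebra
  - enrollment 3 (Beth): course_id=NULL, no match -> kept with NULL
  - enrollment 4 (Aaron): course_id=3 -> matches Programming
  - enrollment 5 (Dana): course_id=3 -> matches Programming
  - enrollment 6 (Helen): course_id=2 -> matches Algorithms
  - enrollment 7 (Rosa): course_id=NULL, no match -> kept with NULL
  - enrollment 8 (Victor): course_id=3 -> matches Programming
All 8 rows appear; 2 have NULL course.

SQL:
SELECT a.student, b.title AS course
FROM enrollments a
LEFT JOIN courses b ON a.course_id = b.id

Result:
student | course     
--------+------------
Fiona   | Algorithms 
George  | Algebra    
Beth    | NULL       
Aaron   | Programming
Dana    | Programming
Helen   | Algorithms 
Rosa    | NULL       
Victor  | Programming


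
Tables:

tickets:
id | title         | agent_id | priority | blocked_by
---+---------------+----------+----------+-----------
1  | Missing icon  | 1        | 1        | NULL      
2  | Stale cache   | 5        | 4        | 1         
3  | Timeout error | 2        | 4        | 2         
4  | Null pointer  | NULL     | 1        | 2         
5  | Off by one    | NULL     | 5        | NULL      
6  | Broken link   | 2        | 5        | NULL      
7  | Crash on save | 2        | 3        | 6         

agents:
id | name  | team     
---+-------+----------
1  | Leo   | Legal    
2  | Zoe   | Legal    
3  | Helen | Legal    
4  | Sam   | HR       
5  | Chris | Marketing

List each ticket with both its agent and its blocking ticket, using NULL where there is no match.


Two LEFT JOINs from the same base table tickets: one to agents via agent_id, one to tickets itself via blocked_by. Both are LEFT so every ticket is preserved.
Match against agents:
  - ticket 1 (Missing icon): agent_id=1 -> matches Leo
  - ticket 2 (Stale cache): agent_id=5 -> matches Chris
  - ticket 3 (Timeout error): agent_id=2 -> matches Zoe
  - ticket 4 (Null pointer): agent_id=NULL, no match -> kept with NULL
  - ticket 5 (Off by one): agent_id=NULL, no match -> kept with NULL
  - ticket 6 (Broken link): agent_id=2 -> matches Zoe
  - ticket 7 (Crash on save): agent_id=2 -> matches Zoe
Match against tickets (self):
  - ticket 1 (Missing icon): blocked_by=NULL -> NULL
  - ticket 2 (Stale cache): blocked_by=1 -> Missing icon
  - ticket 3 (Timeout error): blocked_by=2 -> Stale cache
  - ticket 4 (Null pointer): blocked_by=2 -> Stale cache
  - ticket 5 (Off by one): blocked_by=NULL -> NULL
  - ticket 6 (Broken link): blocked_by=NULL -> NULL
  - ticket 7 (Crash on save): blocked_by=6 -> Broken link

SQL:
SELECT a.title, b.name AS agent, c.title AS blocked_by
FROM tickets a
LEFT JOIN agents b ON a.agent_id = b.id
LEFT JOIN tickets c ON a.blocked_by = c.id

Result:
title         | agent | blocked_by  
--------------+-------+-------------
Missing icon  | Leo   | NULL        
Stale cache   | Chris | Missing icon
Timeout error | Zoe   | Stale cache 
Null pointer  | NULL  | Stale cache 
Off by one    | NULL  | NULL        
Broken link   | Zoe   | NULL        
Crash on save | Zoe   | Broken link 


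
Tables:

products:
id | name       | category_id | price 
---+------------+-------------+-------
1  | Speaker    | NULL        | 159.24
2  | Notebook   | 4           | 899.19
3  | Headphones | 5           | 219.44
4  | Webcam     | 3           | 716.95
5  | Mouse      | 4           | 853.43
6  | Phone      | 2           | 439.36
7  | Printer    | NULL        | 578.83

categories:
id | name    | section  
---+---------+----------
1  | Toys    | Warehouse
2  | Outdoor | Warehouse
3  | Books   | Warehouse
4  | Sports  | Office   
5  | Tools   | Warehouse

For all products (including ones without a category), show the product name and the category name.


LEFT JOIN keeps every row from products (the left table); where category_id has no match in categories, the category columns become NULL. Walk through each product:
  - product 1 (Speaker): category_id=NULL, no match -> kept with NULL
  - product 2 (Notebook): category_id=4 -> matches Sports
  - product 3 (Headphones): category_id=5 -> matches Tools
  - product 4 (Webcam): category_id=3 -> matches Books
  - product 5 (Mouse): category_id=4 -> matches Sports
  - product 6 (Phone): category_id=2 -> matches Outdoor
  - product 7 (Printer): category_id=NULL, no match -> kept with NULL
All 7 rows appear; 2 have NULL category.

SQL:
SELECT a.name, b.name AS category
FROM products a
LEFT JOIN categories b ON a.category_id = b.id

Result:
name       | category
-----------+---------
Speaker    | NULL    
Notebook   | Sports  
Headphones | Tools   
Webcam     | Books   
Mouse      | Sports  
Phone      | Outdoor 
Printer    | NULL    


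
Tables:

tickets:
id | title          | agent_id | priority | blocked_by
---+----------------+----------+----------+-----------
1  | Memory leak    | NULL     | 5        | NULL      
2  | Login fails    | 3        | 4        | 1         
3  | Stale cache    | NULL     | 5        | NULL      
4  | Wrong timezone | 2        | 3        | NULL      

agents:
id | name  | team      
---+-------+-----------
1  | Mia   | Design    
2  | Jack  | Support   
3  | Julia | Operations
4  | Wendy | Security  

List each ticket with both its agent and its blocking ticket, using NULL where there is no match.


Two LEFT JOINs from the same base table tickets: one to agents via agent_id, one to tickets itself via blocked_by. Both are LEFT so every ticket is preserved.
Match against agents:
  - ticket 1 (Memory leak): agent_id=NULL, no match -> kept with NULL
  - ticket 2 (Login fails): agent_id=3 -> matches Julia
  - ticket 3 (Stale cache): agent_id=NULL, no match -> kept with NULL
  - ticket 4 (Wrong timezone): agent_id=2 -> matches Jack
Match against tickets (self):
  - ticket 1 (Memory leak): blocked_by=NULL -> NULL
  - ticket 2 (Login fails): blocked_by=1 -> Memory leak
  - ticket 3 (Stale cache): blocked_by=NULL -> NULL
  - ticket 4 (Wrong timezone): blocked_by=NULL -> NULL

SQL:
SELECT a.title, b.name AS agent, c.title AS blocked_by
FROM tickets a
LEFT JOIN agents b ON a.agent_id = b.id
LEFT JOIN tickets c ON a.blocked_by = c.id

Result:
title          | agent | blocked_by 
---------------+-------+------------
Memory leak    | NULL  | NULL       
Login fails    | Julia | Memory leak
Stale cache    | NULL  | NULL       
Wrong timezone | Jack  | NULL       


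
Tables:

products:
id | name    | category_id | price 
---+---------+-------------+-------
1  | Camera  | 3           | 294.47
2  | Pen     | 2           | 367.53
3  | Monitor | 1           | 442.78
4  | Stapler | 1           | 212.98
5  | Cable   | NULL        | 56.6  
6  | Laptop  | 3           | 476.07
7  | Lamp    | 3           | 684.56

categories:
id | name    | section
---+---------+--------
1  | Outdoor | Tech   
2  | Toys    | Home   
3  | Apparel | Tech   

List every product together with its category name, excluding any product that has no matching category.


INNER JOIN keeps only products rows whose category_id matches an id in categories. Walk through each product:
  - product 1 (Camera): category_id=3 -> matches Apparel
  - product 2 (Pen): category_id=2 -> matches Toys
  - product 3 (Monitor): category_id=1 -> matches Outdoor
  - product 4 (Stapler): category_id=1 -> matches Outdoor
  - product 5 (Cable): category_id=NULL, no match -> dropped
  - product 6 (Laptop): category_id=3 -> matches Apparel
  - product 7 (Lamp): category_id=3 -> matches Apparel
So 1 of 7 rows is dropped.

SQL:
SELECT a.name, b.name AS category
FROM products a
INNER JOIN categories b ON a.category_id = b.id

Result:
name    | category
--------+---------
Camera  | Apparel 
Pen     | Toys    
Monitor | Outdoor 
Stapler | Outdoor 
Laptop  | Apparel 
Lamp    | Apparel 


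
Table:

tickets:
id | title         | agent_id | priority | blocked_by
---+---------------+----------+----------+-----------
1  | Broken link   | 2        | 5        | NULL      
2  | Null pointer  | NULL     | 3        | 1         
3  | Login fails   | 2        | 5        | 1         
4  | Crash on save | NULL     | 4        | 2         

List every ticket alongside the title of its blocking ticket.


This is a self-join: tickets is joined to a second copy of itself, matching each row's blocked_by to another row's id. Use LEFT JOIN so rows with blocked_by=NULL are kept.
  - ticket 1 (Broken link): blocked_by=NULL -> NULL
  - ticket 2 (Null pointer): blocked_by=1 -> Broken link
  - ticket 3 (Login fails): blocked_by=1 -> Broken link
  - ticket 4 (Crash on save): blocked_by=2 -> Null pointer

SQL:
SELECT a.title AS item, b.title AS blocked_by
FROM tickets a
LEFT JOIN tickets b ON a.blocked_by = b.id

Result:
item          | blocked_by  
--------------+-------------
Broken link   | NULL        
Null pointer  | Broken link 
Login fails   | Broken link 
Crash on save | Null pointer


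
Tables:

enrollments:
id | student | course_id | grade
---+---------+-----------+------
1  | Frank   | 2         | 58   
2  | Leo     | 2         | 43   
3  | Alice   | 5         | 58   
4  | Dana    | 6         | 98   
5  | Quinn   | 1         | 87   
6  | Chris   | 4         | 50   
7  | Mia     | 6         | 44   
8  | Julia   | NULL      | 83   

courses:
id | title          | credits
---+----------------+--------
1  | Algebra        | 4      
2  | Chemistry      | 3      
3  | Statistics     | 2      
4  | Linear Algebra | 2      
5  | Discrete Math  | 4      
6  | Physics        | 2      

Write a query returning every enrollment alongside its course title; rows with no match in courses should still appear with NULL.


LEFT JOIN keeps every row from enrollments (the left table); where course_id has no match in courses, the course columns become NULL. Walk through each enrollment:
  - enrollment 1 (Frank): course_id=2 -> matches Chemistry
  - enrollment 2 (Leo): course_id=2 -> matches Chemistry
  - enrollment 3 (Alice): course_id=5 -> matches Discrete Math
  - enrollment 4 (Dana): course_id=6 -> matches Physics
  - enrollment 5 (Quinn): course_id=1 -> matches Algebra
  - enrollment 6 (Chris): course_id=4 -> matches Linear Algebra
  - enrollment 7 (Mia): course_id=6 -> matches Physics
  - enrollment 8 (Julia): course_id=NULL, no match -> kept with NULL
All 8 rows appear; 1 has NULL course.

SQL:
SELECT a.student, b.title AS course
FROM enrollments a
LEFT JOIN courses b ON a.course_id = b.id

Result:
student | course        
--------+---------------
Frank   | Chemistry     
Leo     | Chemistry     
Alice   | Discrete Math 
Dana    | Physics       
Quinn   | Algebra       
Chris   | Linear Algebra
Mia     | Physics       
Julia   | NULL          


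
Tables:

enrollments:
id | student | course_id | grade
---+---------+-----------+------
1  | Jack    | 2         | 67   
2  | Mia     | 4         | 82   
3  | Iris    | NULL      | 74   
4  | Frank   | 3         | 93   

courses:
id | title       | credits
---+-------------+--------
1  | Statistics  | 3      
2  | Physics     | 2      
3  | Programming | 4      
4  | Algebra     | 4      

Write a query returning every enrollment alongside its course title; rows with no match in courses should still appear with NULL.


LEFT JOIN keeps every row from enrollments (the left table); where course_id has no match in courses, the course columns become NULL. Walk through each enrollment:
  - enrollment 1 (Jack): course_id=2 -> matches Physics
  - enrollment 2 (Mia): course_id=4 -> matches Algebra
  - enrollment 3 (Iris): course_id=NULL, no match -> kept with NULL
  - enrollment 4 (Frank): course_id=3 -> matches Programming
All 4 rows appear; 1 has NULL course.

SQL:
SELECT a.student, b.title AS course
FROM enrollments a
LEFT JOIN courses b ON a.course_id = b.id

Result:
student | course     
--------+------------
Jack    | Physics    
Mia     | Algebra    
Iris    | NULL       
Frank   | Programming


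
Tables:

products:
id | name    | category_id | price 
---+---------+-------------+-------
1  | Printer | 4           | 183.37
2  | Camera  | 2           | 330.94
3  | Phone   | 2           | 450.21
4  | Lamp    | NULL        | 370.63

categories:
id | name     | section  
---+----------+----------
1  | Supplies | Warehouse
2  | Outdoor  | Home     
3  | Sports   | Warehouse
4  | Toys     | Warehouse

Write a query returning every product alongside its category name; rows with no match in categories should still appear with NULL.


LEFT JOIN keeps every row from products (the left table); where category_id has no match in categories, the category columns become NULL. Walk through each product:
  - product 1 (Printer): category_id=4 -> matches Toys
  - product 2 (Camera): category_id=2 -> matches Outdoor
  - product 3 (Phone): category_id=2 -> matches Outdoor
  - product 4 (Lamp): category_id=NULL, no match -> kept with NULL
All 4 rows appear; 1 has NULL category.

SQL:
SELECT a.name, b.name AS category
FROM products a
LEFT JOIN categories b ON a.category_id = b.id

Result:
name    | category
--------+---------
Printer | Toys    
Camera  | Outdoor 
Phone   | Outdoor 
Lamp    | NULL    


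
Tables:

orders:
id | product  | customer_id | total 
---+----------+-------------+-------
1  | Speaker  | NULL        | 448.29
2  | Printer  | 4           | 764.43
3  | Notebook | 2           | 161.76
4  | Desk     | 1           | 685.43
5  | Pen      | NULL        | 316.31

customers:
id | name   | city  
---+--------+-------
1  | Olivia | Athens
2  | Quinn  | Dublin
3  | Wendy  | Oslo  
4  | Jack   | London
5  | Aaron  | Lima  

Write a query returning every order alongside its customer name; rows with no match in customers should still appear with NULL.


LEFT JOIN keeps every row from orders (the left table); where customer_id has no match in customers, the customer columns become NULL. Walk through each order:
  - order 1 (Speaker): customer_id=NULL, no match -> kept with NULL
  - order 2 (Printer): customer_id=4 -> matches Jack
  - order 3 (Notebook): customer_id=2 -> matches Quinn
  - order 4 (Desk): customer_id=1 -> matches Olivia
  - order 5 (Pen): customer_id=NULL, no match -> kept with NULL
All 5 rows appear; 2 have NULL customer.

SQL:
SELECT a.product, b.name AS customer
FROM orders a
LEFT JOIN customers b ON a.customer_id = b.id

Result:
product  | customer
---------+---------
Speaker  | NULL    
Printer  | Jack    
Notebook | Quinn   
Desk     | Olivia  
Pen      | NULL    


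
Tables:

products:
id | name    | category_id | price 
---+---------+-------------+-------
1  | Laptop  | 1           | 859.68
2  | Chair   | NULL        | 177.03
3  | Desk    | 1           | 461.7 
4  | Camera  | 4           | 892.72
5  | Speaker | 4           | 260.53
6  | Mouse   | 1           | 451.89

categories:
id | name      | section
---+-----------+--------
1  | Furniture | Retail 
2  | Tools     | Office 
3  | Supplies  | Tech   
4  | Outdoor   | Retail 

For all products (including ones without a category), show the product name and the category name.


LEFT JOIN keeps every row from products (the left table); where category_id has no match in categories, the category columns become NULL. Walk through each product:
  - product 1 (Laptop): category_id=1 -> matches Furniture
  - product 2 (Chair): category_id=NULL, no match -> kept with NULL
  - product 3 (Desk): category_id=1 -> matches Furniture
  - product 4 (Camera): category_id=4 -> matches Outdoor
  - product 5 (Speaker): category_id=4 -> matches Outdoor
  - product 6 (Mouse): category_id=1 -> matches Furniture
All 6 rows appear; 1 has NULL category.

SQL:
SELECT a.name, b.name AS category
FROM products a
LEFT JOIN categories b ON a.category_id = b.id

Result:
name    | category 
--------+----------
Laptop  | Furniture
Chair   | NULL     
Desk    | Furniture
Camera  | Outdoor  
Speaker | Outdoor  
Mouse   | Furniture


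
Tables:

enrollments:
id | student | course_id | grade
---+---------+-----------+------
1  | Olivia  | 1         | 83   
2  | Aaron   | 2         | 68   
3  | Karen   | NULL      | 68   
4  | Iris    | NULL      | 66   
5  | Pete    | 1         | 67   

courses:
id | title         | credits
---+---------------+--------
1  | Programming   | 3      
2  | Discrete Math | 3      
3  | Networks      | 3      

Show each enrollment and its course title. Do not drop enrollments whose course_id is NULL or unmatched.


LEFT JOIN keeps every row from enrollments (the left table); where course_id has no match in courses, the course columns become NULL. Walk through each enrollment:
  - enrollment 1 (Olivia): course_id=1 -> matches Programming
  - enrollment 2 (Aaron): course_id=2 -> matches Discrete Math
  - enrollment 3 (Karen): course_id=NULL, no match -> kept with NULL
  - enrollment 4 (Iris): course_id=NULL, no match -> kept with NULL
  - enrollment 5 (Pete): course_id=1 -> matches Programming
All 5 rows appear; 2 have NULL course.

SQL:
SELECT a.student, b.title AS course
FROM enrollments a
LEFT JOIN courses b ON a.course_id = b.id

Result:
student | course       
--------+--------------
Olivia  | Programming  
Aaron   | Discrete Math
Karen   | NULL         
Iris    | NULL         
Pete    | Programming  


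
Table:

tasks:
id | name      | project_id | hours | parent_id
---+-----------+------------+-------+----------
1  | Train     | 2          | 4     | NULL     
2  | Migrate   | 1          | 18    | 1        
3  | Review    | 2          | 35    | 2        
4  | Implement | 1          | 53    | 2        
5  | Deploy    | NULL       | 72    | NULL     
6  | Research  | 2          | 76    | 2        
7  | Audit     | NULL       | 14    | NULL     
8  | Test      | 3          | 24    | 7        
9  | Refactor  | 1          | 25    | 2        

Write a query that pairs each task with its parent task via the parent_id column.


This is a self-join: tasks is joined to a second copy of itself, matching each row's parent_id to another row's id. Use LEFT JOIN so rows with parent_id=NULL are kept.
  - task 1 (Train): parent_id=NULL -> NULL
  - task 2 (Migrate): parent_id=1 -> Train
  - task 3 (Review): parent_id=2 -> Migrate
  - task 4 (Implement): parent_id=2 -> Migrate
  - task 5 (Deploy): parent_id=NULL -> NULL
  - task 6 (Research): parent_id=2 -> Migrate
  - task 7 (Audit): parent_id=NULL -> NULL
  - task 8 (Test): parent_id=7 -> Audit
  - task 9 (Refactor): parent_id=2 -> Migrate

SQL:
SELECT a.name AS item, b.name AS parent
FROM tasks a
LEFT JOIN tasks b ON a.parent_id = b.id

Result:
item      | parent 
----------+--------
Train     | NULL   
Migrate   | Train  
Review    | Migrate
Implement | Migrate
Deploy    | NULL   
Research  | Migrate
Audit     | NULL   
Test      | Audit  
Refactor  | Migrate


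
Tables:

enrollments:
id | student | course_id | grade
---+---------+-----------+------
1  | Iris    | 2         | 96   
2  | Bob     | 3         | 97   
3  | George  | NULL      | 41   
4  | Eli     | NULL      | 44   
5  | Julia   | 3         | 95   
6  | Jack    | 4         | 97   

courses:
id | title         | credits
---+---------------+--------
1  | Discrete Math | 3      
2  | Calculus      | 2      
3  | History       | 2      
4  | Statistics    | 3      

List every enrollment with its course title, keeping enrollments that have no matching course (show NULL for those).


LEFT JOIN keeps every row from enrollments (the left table); where course_id has no match in courses, the course columns become NULL. Walk through each enrollment:
  - enrollment 1 (Iris): course_id=2 -> matches Calculus
  - enrollment 2 (Bob): course_id=3 -> matches History
  - enrollment 3 (George): course_id=NULL, no match -> kept with NULL
  - enrollment 4 (Eli): course_id=NULL, no match -> kept with NULL
  - enrollment 5 (Julia): course_id=3 -> matches History
  - enrollment 6 (Jack): course_id=4 -> matches Statistics
All 6 rows appear; 2 have NULL course.

SQL:
SELECT a.student, b.title AS course
FROM enrollments a
LEFT JOIN courses b ON a.course_id = b.id

Result:
student | course    
--------+-----------
Iris    | Calculus  
Bob     | History   
George  | NULL      
Eli     | NULL      
Julia   | History   
Jack    | Statistics


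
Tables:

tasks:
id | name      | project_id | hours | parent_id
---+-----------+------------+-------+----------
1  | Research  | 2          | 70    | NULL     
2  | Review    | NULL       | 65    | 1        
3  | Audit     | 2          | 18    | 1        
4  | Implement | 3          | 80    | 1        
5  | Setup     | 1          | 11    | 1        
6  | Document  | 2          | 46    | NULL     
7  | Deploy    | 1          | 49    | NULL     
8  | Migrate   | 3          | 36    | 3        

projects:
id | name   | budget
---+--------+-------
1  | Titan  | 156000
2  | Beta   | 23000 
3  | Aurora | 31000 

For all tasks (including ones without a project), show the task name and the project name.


LEFT JOIN keeps every row from tasks (the left table); where project_id has no match in projects, the project columns become NULL. Walk through each task:
  - task 1 (Research): project_id=2 -> matches Beta
  - task 2 (Review): project_id=NULL, no match -> kept with NULL
  - task 3 (Audit): project_id=2 -> matches Beta
  - task 4 (Implement): project_id=3 -> matches Aurora
  - task 5 (Setup): project_id=1 -> matches Titan
  - task 6 (Document): project_id=2 -> matches Beta
  - task 7 (Deploy): project_id=1 -> matches Titan
  - task 8 (Migrate): project_id=3 -> matches Aurora
All 8 rows appear; 1 has NULL project.

SQL:
SELECT a.name, b.name AS project
FROM tasks a
LEFT JOIN projects b ON a.project_id = b.id

Result:
name      | project
----------+--------
Research  | Beta   
Review    | NULL   
Audit     | Beta   
Implement | Aurora 
Setup     | Titan  
Document  | Beta   
Deploy    | Titan  
Migrate   | Aurora 


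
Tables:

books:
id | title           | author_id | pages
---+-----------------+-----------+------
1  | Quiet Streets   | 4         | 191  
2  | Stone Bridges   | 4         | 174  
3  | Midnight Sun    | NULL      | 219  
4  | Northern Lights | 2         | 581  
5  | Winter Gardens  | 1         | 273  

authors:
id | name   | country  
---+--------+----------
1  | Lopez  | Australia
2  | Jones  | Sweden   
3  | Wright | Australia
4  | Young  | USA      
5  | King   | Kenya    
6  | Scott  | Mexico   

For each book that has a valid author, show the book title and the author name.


INNER JOIN keeps only books rows whose author_id matches an id in authors. Walk through each book:
  - book 1 (Quiet Streets): author_id=4 -> matches Young
  - book 2 (Stone Bridges): author_id=4 -> matches Young
  - book 3 (Midnight Sun): author_id=NULL, no match -> dropped
  - book 4 (Northern Lights): author_id=2 -> matches Jones
  - book 5 (Winter Gardens): author_id=1 -> matches Lopez
So 1 of 5 rows is dropped.

SQL:
SELECT a.title, b.name AS author
FROM books a
INNER JOIN authors b ON a.author_id = b.id

Result:
title           | author
----------------+-------
Quiet Streets   | Young 
Stone Bridges   | Young 
Northern Lights | Jones 
Winter Gardens  | Lopez 


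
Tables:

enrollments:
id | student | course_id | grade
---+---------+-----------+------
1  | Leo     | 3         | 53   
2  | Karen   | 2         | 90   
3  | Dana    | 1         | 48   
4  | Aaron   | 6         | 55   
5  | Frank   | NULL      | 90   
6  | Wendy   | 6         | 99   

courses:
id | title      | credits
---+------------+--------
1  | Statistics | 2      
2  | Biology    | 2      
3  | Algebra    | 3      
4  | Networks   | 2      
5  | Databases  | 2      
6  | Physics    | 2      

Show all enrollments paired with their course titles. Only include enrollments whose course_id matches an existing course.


INNER JOIN keeps only enrollments rows whose course_id matches an id in courses. Walk through each enrollment:
  - enrollment 1 (Leo): course_id=3 -> matches Algebra
  - enrollment 2 (Karen): course_id=2 -> matches Biology
  - enrollment 3 (Dana): course_id=1 -> matches Statistics
  - enrollment 4 (Aaron): course_id=6 -> matches Physics
  - enrollment 5 (Frank): course_id=NULL, no match -> dropped
  - enrollment 6 (Wendy): course_id=6 -> matches Physics
So 1 of 6 rows is dropped.

SQL:
SELECT a.student, b.title AS course
FROM enrollments a
INNER JOIN courses b ON a.course_id = b.id

Result:
student | course    
--------+-----------
Leo     | Algebra   
Karen   | Biology   
Dana    | Statistics
Aaron   | Physics   
Wendy   | Physics   
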